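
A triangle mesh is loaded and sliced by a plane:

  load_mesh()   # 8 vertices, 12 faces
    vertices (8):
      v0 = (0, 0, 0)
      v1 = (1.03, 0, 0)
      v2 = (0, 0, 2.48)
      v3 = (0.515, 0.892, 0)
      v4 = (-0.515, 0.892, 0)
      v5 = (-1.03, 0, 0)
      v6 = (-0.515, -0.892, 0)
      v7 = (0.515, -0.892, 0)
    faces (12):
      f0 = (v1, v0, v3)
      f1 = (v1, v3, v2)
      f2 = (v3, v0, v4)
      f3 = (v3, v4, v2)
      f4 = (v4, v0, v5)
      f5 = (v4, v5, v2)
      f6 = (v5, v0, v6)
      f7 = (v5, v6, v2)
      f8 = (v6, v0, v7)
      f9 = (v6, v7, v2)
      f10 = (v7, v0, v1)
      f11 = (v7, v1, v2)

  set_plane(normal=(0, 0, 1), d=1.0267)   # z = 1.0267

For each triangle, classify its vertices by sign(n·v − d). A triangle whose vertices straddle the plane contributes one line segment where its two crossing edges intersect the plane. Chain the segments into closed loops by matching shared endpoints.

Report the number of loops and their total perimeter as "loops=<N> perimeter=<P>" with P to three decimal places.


Straddling triangles (6 of 12):
  (v1,v3,v2) [--+] → (0.301794, 0.522719, 1.0267)–(0.603588, 0, 1.0267)  len=0.6036
  (v3,v4,v2) [--+] → (-0.301794, 0.522719, 1.0267)–(0.301794, 0.522719, 1.0267)  len=0.6036
  (v4,v5,v2) [--+] → (-0.603588, 0, 1.0267)–(-0.301794, 0.522719, 1.0267)  len=0.6036
  (v5,v6,v2) [--+] → (-0.301794, -0.522719, 1.0267)–(-0.603588, 0, 1.0267)  len=0.6036
  (v6,v7,v2) [--+] → (0.301794, -0.522719, 1.0267)–(-0.301794, -0.522719, 1.0267)  len=0.6036
  (v7,v1,v2) [--+] → (0.603588, 0, 1.0267)–(0.301794, -0.522719, 1.0267)  len=0.6036

Chained into 1 loop(s):
  loop 1: 6 segments, perimeter = 3.6215
Total perimeter = 3.622

loops=1 perimeter=3.622


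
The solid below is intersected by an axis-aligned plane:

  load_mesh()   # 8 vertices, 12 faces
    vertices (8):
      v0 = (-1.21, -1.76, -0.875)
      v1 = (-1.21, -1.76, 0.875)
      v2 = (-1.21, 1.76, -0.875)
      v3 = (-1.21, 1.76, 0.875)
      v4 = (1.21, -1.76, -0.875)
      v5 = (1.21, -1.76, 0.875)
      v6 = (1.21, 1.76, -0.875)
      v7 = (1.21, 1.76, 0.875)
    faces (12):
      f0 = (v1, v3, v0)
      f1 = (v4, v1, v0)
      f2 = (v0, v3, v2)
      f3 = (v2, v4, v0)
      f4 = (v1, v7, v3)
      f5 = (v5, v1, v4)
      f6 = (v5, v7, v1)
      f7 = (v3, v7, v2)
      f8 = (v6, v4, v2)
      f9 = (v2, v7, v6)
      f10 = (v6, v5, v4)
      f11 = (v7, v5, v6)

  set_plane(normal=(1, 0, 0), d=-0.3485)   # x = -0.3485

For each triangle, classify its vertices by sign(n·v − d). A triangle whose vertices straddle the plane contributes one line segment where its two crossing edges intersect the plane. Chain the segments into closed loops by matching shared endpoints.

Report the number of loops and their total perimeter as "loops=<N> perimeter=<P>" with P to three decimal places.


loops=1 perimeter=10.540

Straddling triangles (8 of 12):
  (v4,v1,v0) [+--] → (-0.3485, -1.76, 0.252014)–(-0.3485, -1.76, -0.875)  len=1.1270
  (v2,v4,v0) [-+-] → (-0.3485, 0.506909, -0.875)–(-0.3485, -1.76, -0.875)  len=2.2669
  (v1,v7,v3) [-+-] → (-0.3485, -0.506909, 0.875)–(-0.3485, 1.76, 0.875)  len=2.2669
  (v5,v1,v4) [+-+] → (-0.3485, -1.76, 0.875)–(-0.3485, -1.76, 0.252014)  len=0.6230
  (v5,v7,v1) [++-] → (-0.3485, -0.506909, 0.875)–(-0.3485, -1.76, 0.875)  len=1.2531
  (v3,v7,v2) [-+-] → (-0.3485, 1.76, 0.875)–(-0.3485, 1.76, -0.252014)  len=1.1270
  (v6,v4,v2) [++-] → (-0.3485, 0.506909, -0.875)–(-0.3485, 1.76, -0.875)  len=1.2531
  (v2,v7,v6) [-++] → (-0.3485, 1.76, -0.252014)–(-0.3485, 1.76, -0.875)  len=0.6230

Chained into 1 loop(s):
  loop 1: 8 segments, perimeter = 10.5400
Total perimeter = 10.540


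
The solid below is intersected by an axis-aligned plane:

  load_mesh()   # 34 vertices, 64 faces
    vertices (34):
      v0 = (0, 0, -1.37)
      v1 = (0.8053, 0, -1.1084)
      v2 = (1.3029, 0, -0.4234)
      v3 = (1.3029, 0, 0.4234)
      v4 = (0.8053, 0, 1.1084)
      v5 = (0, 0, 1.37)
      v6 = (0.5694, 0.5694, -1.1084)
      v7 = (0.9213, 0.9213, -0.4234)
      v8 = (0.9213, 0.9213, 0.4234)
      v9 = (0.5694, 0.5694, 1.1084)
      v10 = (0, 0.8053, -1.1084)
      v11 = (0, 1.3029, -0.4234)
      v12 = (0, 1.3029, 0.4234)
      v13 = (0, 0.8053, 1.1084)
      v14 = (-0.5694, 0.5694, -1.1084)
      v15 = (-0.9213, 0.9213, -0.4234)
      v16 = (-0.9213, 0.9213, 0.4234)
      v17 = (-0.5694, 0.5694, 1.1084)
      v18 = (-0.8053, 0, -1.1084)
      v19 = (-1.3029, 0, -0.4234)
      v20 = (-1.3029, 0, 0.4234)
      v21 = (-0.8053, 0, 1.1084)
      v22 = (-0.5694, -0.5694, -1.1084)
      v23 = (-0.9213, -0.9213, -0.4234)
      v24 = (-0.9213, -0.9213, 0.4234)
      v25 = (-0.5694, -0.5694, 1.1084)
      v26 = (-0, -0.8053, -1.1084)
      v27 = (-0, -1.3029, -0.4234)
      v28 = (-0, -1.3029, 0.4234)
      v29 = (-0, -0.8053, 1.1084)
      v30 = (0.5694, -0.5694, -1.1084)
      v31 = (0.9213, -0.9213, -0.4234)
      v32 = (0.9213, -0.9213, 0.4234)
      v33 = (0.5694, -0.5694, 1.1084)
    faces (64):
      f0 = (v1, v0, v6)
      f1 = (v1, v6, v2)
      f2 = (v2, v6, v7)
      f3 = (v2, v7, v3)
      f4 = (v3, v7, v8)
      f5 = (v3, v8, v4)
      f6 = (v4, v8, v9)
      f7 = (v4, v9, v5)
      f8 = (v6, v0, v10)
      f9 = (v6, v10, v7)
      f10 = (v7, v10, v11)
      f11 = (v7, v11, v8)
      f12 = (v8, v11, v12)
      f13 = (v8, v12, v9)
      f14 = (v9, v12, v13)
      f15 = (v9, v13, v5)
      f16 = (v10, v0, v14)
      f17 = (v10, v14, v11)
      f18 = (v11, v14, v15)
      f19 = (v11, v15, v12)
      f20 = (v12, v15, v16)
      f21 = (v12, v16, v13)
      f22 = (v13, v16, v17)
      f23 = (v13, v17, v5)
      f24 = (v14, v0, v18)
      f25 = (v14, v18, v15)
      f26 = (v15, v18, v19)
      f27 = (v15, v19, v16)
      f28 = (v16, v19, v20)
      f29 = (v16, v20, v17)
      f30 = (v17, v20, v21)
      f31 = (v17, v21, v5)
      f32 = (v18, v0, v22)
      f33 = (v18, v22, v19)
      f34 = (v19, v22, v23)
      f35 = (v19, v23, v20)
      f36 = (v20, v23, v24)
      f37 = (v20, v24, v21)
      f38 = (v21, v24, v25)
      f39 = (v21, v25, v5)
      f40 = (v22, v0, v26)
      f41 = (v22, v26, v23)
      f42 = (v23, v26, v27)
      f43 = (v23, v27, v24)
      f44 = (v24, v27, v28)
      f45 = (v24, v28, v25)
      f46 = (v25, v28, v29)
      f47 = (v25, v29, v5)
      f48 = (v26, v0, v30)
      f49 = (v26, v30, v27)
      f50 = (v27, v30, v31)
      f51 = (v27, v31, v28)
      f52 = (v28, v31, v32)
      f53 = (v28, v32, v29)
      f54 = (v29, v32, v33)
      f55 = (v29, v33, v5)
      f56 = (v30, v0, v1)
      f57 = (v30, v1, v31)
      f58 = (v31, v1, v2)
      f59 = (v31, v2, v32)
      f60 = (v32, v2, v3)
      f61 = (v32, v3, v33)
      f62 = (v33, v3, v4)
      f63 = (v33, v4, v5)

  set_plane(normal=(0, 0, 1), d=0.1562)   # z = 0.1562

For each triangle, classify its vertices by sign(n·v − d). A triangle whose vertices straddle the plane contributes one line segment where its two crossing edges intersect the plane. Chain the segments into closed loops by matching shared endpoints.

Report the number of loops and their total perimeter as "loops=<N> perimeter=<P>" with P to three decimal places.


loops=1 perimeter=7.978

Straddling triangles (16 of 64):
  (v2,v7,v3) [--+] → (1.18249, 0.290708, 0.1562)–(1.3029, 0, 0.1562)  len=0.3147
  (v3,v7,v8) [+-+] → (1.18249, 0.290708, 0.1562)–(0.9213, 0.9213, 0.1562)  len=0.6825
  (v7,v11,v8) [--+] → (0.630592, 1.04171, 0.1562)–(0.9213, 0.9213, 0.1562)  len=0.3147
  (v8,v11,v12) [+-+] → (0.630592, 1.04171, 0.1562)–(0, 1.3029, 0.1562)  len=0.6825
  (v11,v15,v12) [--+] → (-0.290708, 1.18249, 0.1562)–(0, 1.3029, 0.1562)  len=0.3147
  (v12,v15,v16) [+-+] → (-0.290708, 1.18249, 0.1562)–(-0.9213, 0.9213, 0.1562)  len=0.6825
  (v15,v19,v16) [--+] → (-1.04171, 0.630592, 0.1562)–(-0.9213, 0.9213, 0.1562)  len=0.3147
  (v16,v19,v20) [+-+] → (-1.04171, 0.630592, 0.1562)–(-1.3029, 0, 0.1562)  len=0.6825
  (v19,v23,v20) [--+] → (-1.18249, -0.290708, 0.1562)–(-1.3029, 0, 0.1562)  len=0.3147
  (v20,v23,v24) [+-+] → (-1.18249, -0.290708, 0.1562)–(-0.9213, -0.9213, 0.1562)  len=0.6825
  (v23,v27,v24) [--+] → (-0.630592, -1.04171, 0.1562)–(-0.9213, -0.9213, 0.1562)  len=0.3147
  (v24,v27,v28) [+-+] → (-0.630592, -1.04171, 0.1562)–(0, -1.3029, 0.1562)  len=0.6825
  (v27,v31,v28) [--+] → (0.290708, -1.18249, 0.1562)–(0, -1.3029, 0.1562)  len=0.3147
  (v28,v31,v32) [+-+] → (0.290708, -1.18249, 0.1562)–(0.9213, -0.9213, 0.1562)  len=0.6825
  (v31,v2,v32) [--+] → (1.04171, -0.630592, 0.1562)–(0.9213, -0.9213, 0.1562)  len=0.3147
  (v32,v2,v3) [+-+] → (1.04171, -0.630592, 0.1562)–(1.3029, 0, 0.1562)  len=0.6825

Chained into 1 loop(s):
  loop 1: 16 segments, perimeter = 7.9776
Total perimeter = 7.978


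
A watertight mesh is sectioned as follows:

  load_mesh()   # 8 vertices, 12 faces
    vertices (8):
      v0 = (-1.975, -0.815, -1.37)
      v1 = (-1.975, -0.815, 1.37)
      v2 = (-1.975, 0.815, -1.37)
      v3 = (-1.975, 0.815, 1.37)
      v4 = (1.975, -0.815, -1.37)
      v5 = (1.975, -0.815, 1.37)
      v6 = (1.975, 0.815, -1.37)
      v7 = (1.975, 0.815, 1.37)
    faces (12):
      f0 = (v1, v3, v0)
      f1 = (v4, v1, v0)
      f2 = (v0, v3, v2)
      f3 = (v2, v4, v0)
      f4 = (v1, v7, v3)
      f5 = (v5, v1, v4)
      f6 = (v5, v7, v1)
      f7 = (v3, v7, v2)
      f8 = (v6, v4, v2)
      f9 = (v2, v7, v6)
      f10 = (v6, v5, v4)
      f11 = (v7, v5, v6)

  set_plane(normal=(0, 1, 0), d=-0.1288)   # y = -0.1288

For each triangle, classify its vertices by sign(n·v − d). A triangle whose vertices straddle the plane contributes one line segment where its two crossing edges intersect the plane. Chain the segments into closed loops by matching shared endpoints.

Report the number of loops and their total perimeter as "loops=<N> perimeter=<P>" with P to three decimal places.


loops=1 perimeter=13.380

Straddling triangles (8 of 12):
  (v1,v3,v0) [-+-] → (-1.975, -0.1288, 1.37)–(-1.975, -0.1288, -0.21651)  len=1.5865
  (v0,v3,v2) [-++] → (-1.975, -0.1288, -0.21651)–(-1.975, -0.1288, -1.37)  len=1.1535
  (v2,v4,v0) [+--] → (0.312123, -0.1288, -1.37)–(-1.975, -0.1288, -1.37)  len=2.2871
  (v1,v7,v3) [-++] → (-0.312123, -0.1288, 1.37)–(-1.975, -0.1288, 1.37)  len=1.6629
  (v5,v7,v1) [-+-] → (1.975, -0.1288, 1.37)–(-0.312123, -0.1288, 1.37)  len=2.2871
  (v6,v4,v2) [+-+] → (1.975, -0.1288, -1.37)–(0.312123, -0.1288, -1.37)  len=1.6629
  (v6,v5,v4) [+--] → (1.975, -0.1288, 0.21651)–(1.975, -0.1288, -1.37)  len=1.5865
  (v7,v5,v6) [+-+] → (1.975, -0.1288, 1.37)–(1.975, -0.1288, 0.21651)  len=1.1535

Chained into 1 loop(s):
  loop 1: 8 segments, perimeter = 13.3800
Total perimeter = 13.380


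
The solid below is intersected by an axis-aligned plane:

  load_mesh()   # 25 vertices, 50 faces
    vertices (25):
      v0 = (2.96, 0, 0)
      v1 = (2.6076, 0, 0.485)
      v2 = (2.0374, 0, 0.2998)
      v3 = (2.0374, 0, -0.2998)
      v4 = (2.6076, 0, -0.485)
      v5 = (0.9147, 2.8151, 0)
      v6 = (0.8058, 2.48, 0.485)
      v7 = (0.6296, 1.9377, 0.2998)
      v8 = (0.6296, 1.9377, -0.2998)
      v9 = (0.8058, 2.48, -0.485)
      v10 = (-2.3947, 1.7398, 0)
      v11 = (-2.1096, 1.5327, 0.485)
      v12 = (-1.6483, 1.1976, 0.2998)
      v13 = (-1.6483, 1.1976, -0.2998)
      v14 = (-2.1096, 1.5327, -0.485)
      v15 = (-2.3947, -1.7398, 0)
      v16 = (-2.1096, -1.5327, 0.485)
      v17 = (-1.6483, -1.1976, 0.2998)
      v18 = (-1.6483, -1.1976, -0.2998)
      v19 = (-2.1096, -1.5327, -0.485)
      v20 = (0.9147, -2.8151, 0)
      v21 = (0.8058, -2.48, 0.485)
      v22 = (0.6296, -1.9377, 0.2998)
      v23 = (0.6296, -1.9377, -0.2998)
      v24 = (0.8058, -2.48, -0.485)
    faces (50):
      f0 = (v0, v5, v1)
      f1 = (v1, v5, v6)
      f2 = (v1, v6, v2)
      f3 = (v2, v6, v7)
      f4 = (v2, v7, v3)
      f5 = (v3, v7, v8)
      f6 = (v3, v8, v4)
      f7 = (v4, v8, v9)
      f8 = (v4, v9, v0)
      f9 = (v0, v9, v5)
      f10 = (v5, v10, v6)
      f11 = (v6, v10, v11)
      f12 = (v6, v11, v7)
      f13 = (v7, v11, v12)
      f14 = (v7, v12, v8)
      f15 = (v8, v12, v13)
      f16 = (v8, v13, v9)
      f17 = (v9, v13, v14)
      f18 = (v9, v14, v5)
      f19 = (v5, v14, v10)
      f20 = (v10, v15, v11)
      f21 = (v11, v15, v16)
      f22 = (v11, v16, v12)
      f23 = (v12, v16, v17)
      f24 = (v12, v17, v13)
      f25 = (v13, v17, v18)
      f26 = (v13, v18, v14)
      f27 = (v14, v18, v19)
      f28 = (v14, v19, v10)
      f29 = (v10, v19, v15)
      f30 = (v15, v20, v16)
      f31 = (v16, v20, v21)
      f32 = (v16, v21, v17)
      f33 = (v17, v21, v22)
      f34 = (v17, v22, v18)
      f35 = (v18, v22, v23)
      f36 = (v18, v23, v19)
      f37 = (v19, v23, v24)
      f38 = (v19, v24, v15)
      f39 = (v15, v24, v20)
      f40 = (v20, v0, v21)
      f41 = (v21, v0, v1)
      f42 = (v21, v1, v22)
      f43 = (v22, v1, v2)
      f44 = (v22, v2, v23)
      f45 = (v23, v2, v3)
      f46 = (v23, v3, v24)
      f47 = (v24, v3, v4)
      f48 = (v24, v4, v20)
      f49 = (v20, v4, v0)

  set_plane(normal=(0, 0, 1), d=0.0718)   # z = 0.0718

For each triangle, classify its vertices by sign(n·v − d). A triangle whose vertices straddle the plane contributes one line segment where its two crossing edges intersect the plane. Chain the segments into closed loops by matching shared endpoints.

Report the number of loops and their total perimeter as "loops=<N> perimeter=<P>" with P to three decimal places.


loops=2 perimeter=29.067

Straddling triangles (20 of 50):
  (v0,v5,v1) [--+] → (1.16532, 2.39835, 0.0718)–(2.90783, 0, 0.0718)  len=2.9645
  (v1,v5,v6) [+-+] → (1.16532, 2.39835, 0.0718)–(0.898578, 2.76549, 0.0718)  len=0.4538
  (v2,v7,v3) [++-] → (1.16492, 1.20088, 0.0718)–(2.0374, 0, 0.0718)  len=1.4844
  (v3,v7,v8) [-+-] → (1.16492, 1.20088, 0.0718)–(0.6296, 1.9377, 0.0718)  len=0.9108
  (v5,v10,v6) [--+] → (-1.92089, 1.84938, 0.0718)–(0.898578, 2.76549, 0.0718)  len=2.9646
  (v6,v10,v11) [+-+] → (-1.92089, 1.84938, 0.0718)–(-2.35249, 1.70914, 0.0718)  len=0.4538
  (v7,v12,v8) [++-] → (-0.782121, 1.47903, 0.0718)–(0.6296, 1.9377, 0.0718)  len=1.4844
  (v8,v12,v13) [-+-] → (-0.782121, 1.47903, 0.0718)–(-1.6483, 1.1976, 0.0718)  len=0.9108
  (v10,v15,v11) [--+] → (-2.35249, -1.25534, 0.0718)–(-2.35249, 1.70914, 0.0718)  len=2.9645
  (v11,v15,v16) [+-+] → (-2.35249, -1.25534, 0.0718)–(-2.35249, -1.70914, 0.0718)  len=0.4538
  (v12,v17,v13) [++-] → (-1.6483, -0.286817, 0.0718)–(-1.6483, 1.1976, 0.0718)  len=1.4844
  (v13,v17,v18) [-+-] → (-1.6483, -0.286817, 0.0718)–(-1.6483, -1.1976, 0.0718)  len=0.9108
  (v15,v20,v16) [--+] → (0.466979, -2.62525, 0.0718)–(-2.35249, -1.70914, 0.0718)  len=2.9646
  (v16,v20,v21) [+-+] → (0.466979, -2.62525, 0.0718)–(0.898578, -2.76549, 0.0718)  len=0.4538
  (v17,v22,v18) [++-] → (-0.236579, -1.65627, 0.0718)–(-1.6483, -1.1976, 0.0718)  len=1.4844
  (v18,v22,v23) [-+-] → (-0.236579, -1.65627, 0.0718)–(0.6296, -1.9377, 0.0718)  len=0.9108
  (v20,v0,v21) [--+] → (2.64109, -0.367142, 0.0718)–(0.898578, -2.76549, 0.0718)  len=2.9645
  (v21,v0,v1) [+-+] → (2.64109, -0.367142, 0.0718)–(2.90783, 0, 0.0718)  len=0.4538
  (v22,v2,v23) [++-] → (1.50208, -0.736817, 0.0718)–(0.6296, -1.9377, 0.0718)  len=1.4844
  (v23,v2,v3) [-+-] → (1.50208, -0.736817, 0.0718)–(2.0374, 0, 0.0718)  len=0.9108

Chained into 2 loop(s):
  loop 1: 10 segments, perimeter = 17.0917
  loop 2: 10 segments, perimeter = 11.9757
Total perimeter = 29.067


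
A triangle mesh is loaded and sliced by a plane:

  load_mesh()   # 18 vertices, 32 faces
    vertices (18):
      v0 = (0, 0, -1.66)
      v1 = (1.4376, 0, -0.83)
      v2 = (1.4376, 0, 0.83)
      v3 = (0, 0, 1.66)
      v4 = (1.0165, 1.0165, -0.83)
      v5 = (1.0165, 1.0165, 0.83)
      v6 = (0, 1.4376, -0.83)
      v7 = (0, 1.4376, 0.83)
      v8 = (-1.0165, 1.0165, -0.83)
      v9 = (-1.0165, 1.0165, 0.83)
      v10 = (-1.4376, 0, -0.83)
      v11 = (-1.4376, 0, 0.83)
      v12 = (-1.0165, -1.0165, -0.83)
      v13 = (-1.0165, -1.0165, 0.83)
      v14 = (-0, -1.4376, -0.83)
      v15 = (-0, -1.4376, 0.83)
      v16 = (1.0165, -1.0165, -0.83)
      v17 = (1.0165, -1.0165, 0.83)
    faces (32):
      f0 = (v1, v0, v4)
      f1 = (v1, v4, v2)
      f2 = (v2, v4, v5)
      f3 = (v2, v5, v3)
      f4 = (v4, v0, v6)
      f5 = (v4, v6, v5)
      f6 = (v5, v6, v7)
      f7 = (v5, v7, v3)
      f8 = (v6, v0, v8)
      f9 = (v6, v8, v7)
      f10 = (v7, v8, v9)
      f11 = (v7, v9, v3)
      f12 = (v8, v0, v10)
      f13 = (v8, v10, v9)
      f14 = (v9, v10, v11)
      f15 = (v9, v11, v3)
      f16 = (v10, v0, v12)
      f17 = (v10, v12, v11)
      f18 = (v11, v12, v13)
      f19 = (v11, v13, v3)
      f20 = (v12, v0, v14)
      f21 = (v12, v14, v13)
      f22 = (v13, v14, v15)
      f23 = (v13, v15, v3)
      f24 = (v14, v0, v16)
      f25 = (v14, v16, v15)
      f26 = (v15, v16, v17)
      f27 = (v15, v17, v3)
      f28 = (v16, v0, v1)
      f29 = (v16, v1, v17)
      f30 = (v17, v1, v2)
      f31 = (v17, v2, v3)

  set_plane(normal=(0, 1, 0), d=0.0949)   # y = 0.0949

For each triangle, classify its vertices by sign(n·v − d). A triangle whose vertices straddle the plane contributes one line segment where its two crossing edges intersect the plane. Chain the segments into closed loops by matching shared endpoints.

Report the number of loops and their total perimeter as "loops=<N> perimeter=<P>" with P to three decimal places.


Straddling triangles (12 of 32):
  (v1,v0,v4) [--+] → (0.0949, 0.0949, -1.58251)–(1.39829, 0.0949, -0.83)  len=1.5050
  (v1,v4,v2) [-+-] → (1.39829, 0.0949, -0.83)–(1.39829, 0.0949, 0.675023)  len=1.5050
  (v2,v4,v5) [-++] → (1.39829, 0.0949, 0.675023)–(1.39829, 0.0949, 0.83)  len=0.1550
  (v2,v5,v3) [-+-] → (1.39829, 0.0949, 0.83)–(0.0949, 0.0949, 1.58251)  len=1.5050
  (v4,v0,v6) [+-+] → (0.0949, 0.0949, -1.58251)–(0, 0.0949, -1.60521)  len=0.0976
  (v5,v7,v3) [++-] → (0, 0.0949, 1.60521)–(0.0949, 0.0949, 1.58251)  len=0.0976
  (v6,v0,v8) [+-+] → (0, 0.0949, -1.60521)–(-0.0949, 0.0949, -1.58251)  len=0.0976
  (v7,v9,v3) [++-] → (-0.0949, 0.0949, 1.58251)–(0, 0.0949, 1.60521)  len=0.0976
  (v8,v0,v10) [+--] → (-0.0949, 0.0949, -1.58251)–(-1.39829, 0.0949, -0.83)  len=1.5050
  (v8,v10,v9) [+-+] → (-1.39829, 0.0949, -0.83)–(-1.39829, 0.0949, -0.675023)  len=0.1550
  (v9,v10,v11) [+--] → (-1.39829, 0.0949, -0.675023)–(-1.39829, 0.0949, 0.83)  len=1.5050
  (v9,v11,v3) [+--] → (-1.39829, 0.0949, 0.83)–(-0.0949, 0.0949, 1.58251)  len=1.5050

Chained into 1 loop(s):
  loop 1: 12 segments, perimeter = 9.7304
Total perimeter = 9.730

loops=1 perimeter=9.730


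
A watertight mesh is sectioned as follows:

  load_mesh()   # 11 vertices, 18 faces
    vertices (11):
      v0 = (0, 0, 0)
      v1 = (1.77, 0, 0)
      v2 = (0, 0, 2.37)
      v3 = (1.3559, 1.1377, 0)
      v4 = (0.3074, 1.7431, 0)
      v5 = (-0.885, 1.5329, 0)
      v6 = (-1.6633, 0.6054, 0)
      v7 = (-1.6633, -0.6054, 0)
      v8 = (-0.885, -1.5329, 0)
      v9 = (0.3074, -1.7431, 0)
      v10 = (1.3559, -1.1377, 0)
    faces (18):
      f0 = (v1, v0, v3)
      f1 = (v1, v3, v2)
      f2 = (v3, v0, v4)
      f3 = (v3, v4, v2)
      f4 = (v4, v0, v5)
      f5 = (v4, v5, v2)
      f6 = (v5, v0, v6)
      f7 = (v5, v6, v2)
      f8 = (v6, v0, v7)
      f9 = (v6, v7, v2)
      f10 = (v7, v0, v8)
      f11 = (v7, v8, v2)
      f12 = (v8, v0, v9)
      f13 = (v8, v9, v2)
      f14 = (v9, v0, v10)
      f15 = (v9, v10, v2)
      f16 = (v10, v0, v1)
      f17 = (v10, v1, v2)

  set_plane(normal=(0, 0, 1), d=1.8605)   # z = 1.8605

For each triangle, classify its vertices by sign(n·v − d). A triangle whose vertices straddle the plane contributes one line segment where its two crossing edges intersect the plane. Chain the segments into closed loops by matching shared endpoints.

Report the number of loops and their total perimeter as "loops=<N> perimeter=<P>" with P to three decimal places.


Straddling triangles (9 of 18):
  (v1,v3,v2) [--+] → (0.29149, 0.244581, 1.8605)–(0.380513, 0, 1.8605)  len=0.2603
  (v3,v4,v2) [--+] → (0.0660845, 0.37473, 1.8605)–(0.29149, 0.244581, 1.8605)  len=0.2603
  (v4,v5,v2) [--+] → (-0.190256, 0.329541, 1.8605)–(0.0660845, 0.37473, 1.8605)  len=0.2603
  (v5,v6,v2) [--+] → (-0.357574, 0.130148, 1.8605)–(-0.190256, 0.329541, 1.8605)  len=0.2603
  (v6,v7,v2) [--+] → (-0.357574, -0.130148, 1.8605)–(-0.357574, 0.130148, 1.8605)  len=0.2603
  (v7,v8,v2) [--+] → (-0.190256, -0.329541, 1.8605)–(-0.357574, -0.130148, 1.8605)  len=0.2603
  (v8,v9,v2) [--+] → (0.0660845, -0.37473, 1.8605)–(-0.190256, -0.329541, 1.8605)  len=0.2603
  (v9,v10,v2) [--+] → (0.29149, -0.244581, 1.8605)–(0.0660845, -0.37473, 1.8605)  len=0.2603
  (v10,v1,v2) [--+] → (0.380513, 0, 1.8605)–(0.29149, -0.244581, 1.8605)  len=0.2603

Chained into 1 loop(s):
  loop 1: 9 segments, perimeter = 2.3426
Total perimeter = 2.343

loops=1 perimeter=2.343


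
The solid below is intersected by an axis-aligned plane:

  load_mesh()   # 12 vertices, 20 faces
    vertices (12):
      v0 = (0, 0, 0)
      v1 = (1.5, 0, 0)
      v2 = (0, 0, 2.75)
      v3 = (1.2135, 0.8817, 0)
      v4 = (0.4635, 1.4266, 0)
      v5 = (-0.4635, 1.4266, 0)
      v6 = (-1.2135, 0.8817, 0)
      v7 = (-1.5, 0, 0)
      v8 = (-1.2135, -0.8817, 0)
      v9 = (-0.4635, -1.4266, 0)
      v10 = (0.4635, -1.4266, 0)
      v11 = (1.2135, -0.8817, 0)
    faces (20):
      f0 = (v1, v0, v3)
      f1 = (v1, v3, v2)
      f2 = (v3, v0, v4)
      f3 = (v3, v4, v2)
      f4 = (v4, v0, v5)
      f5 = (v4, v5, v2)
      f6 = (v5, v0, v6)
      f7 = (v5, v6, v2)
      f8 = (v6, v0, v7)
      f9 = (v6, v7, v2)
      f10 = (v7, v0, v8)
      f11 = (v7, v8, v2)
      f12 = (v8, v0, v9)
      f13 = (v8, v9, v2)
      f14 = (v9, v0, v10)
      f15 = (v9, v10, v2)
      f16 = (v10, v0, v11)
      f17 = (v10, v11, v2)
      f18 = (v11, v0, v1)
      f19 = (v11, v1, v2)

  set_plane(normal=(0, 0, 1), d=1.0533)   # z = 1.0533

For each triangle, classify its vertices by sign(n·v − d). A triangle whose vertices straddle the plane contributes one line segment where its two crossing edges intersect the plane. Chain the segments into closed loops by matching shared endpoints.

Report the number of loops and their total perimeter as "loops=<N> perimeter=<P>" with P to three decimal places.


Straddling triangles (10 of 20):
  (v1,v3,v2) [--+] → (0.748707, 0.543993, 1.0533)–(0.925473, 0, 1.0533)  len=0.5720
  (v3,v4,v2) [--+] → (0.285971, 0.880186, 1.0533)–(0.748707, 0.543993, 1.0533)  len=0.5720
  (v4,v5,v2) [--+] → (-0.285971, 0.880186, 1.0533)–(0.285971, 0.880186, 1.0533)  len=0.5719
  (v5,v6,v2) [--+] → (-0.748707, 0.543993, 1.0533)–(-0.285971, 0.880186, 1.0533)  len=0.5720
  (v6,v7,v2) [--+] → (-0.925473, 0, 1.0533)–(-0.748707, 0.543993, 1.0533)  len=0.5720
  (v7,v8,v2) [--+] → (-0.748707, -0.543993, 1.0533)–(-0.925473, 0, 1.0533)  len=0.5720
  (v8,v9,v2) [--+] → (-0.285971, -0.880186, 1.0533)–(-0.748707, -0.543993, 1.0533)  len=0.5720
  (v9,v10,v2) [--+] → (0.285971, -0.880186, 1.0533)–(-0.285971, -0.880186, 1.0533)  len=0.5719
  (v10,v11,v2) [--+] → (0.748707, -0.543993, 1.0533)–(0.285971, -0.880186, 1.0533)  len=0.5720
  (v11,v1,v2) [--+] → (0.925473, 0, 1.0533)–(0.748707, -0.543993, 1.0533)  len=0.5720

Chained into 1 loop(s):
  loop 1: 10 segments, perimeter = 5.7197
Total perimeter = 5.720

loops=1 perimeter=5.720


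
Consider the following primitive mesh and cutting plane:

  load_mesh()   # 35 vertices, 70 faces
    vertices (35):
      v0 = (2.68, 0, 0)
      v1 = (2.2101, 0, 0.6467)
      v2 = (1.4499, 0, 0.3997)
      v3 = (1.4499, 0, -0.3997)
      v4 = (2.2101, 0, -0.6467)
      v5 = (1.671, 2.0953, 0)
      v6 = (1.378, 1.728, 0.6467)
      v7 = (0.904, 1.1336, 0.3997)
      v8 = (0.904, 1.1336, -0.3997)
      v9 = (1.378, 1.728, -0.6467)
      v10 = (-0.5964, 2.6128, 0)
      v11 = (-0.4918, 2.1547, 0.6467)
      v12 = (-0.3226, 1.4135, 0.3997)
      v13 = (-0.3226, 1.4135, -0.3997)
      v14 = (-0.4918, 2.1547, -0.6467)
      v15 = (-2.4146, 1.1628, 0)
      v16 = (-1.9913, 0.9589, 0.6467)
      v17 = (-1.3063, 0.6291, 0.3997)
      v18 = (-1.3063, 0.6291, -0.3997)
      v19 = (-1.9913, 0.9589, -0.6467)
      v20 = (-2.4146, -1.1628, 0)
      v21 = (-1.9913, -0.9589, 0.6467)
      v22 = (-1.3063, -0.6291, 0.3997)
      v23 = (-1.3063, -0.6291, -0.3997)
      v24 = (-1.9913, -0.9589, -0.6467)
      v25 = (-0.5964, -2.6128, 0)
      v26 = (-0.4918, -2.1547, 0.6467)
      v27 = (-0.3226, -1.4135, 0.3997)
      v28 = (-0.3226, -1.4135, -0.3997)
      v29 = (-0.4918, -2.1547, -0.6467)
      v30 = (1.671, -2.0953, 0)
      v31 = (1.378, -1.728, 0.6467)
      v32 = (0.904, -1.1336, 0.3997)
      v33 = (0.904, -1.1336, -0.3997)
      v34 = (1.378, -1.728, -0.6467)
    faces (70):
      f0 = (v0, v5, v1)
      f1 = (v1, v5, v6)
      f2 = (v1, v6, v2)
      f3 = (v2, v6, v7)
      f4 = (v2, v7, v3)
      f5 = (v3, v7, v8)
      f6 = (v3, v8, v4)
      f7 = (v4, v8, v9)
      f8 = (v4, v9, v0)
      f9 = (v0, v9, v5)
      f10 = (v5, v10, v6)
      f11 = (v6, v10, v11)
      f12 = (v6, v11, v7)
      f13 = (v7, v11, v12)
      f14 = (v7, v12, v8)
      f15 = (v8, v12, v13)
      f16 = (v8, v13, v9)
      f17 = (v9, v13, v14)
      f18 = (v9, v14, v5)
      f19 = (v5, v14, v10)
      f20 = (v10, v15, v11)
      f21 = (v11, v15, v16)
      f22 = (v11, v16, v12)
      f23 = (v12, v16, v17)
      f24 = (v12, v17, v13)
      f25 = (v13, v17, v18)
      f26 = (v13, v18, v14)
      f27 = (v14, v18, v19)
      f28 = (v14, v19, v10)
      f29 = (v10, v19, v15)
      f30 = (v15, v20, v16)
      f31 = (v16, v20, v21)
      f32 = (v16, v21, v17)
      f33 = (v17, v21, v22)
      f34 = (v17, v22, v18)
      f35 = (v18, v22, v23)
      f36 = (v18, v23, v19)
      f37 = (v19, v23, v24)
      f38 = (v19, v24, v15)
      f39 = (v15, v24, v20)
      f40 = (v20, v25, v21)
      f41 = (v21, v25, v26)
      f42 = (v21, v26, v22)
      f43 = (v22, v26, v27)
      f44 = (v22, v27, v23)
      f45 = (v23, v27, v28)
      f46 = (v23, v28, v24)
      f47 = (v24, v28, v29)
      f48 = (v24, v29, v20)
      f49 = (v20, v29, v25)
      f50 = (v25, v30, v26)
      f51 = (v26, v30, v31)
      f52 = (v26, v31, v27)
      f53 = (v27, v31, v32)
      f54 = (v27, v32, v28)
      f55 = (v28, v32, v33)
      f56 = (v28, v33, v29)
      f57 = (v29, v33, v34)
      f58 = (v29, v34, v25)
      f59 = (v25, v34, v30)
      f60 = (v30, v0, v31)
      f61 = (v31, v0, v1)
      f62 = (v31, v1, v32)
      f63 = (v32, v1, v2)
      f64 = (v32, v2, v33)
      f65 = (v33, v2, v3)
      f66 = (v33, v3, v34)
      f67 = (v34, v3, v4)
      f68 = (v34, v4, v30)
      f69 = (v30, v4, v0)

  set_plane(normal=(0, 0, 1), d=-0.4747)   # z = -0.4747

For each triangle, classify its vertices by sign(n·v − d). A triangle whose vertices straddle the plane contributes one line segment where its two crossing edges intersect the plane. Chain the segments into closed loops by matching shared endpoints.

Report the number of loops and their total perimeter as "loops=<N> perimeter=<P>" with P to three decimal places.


Straddling triangles (28 of 70):
  (v3,v8,v4) [++-] → (1.30059, 0.789389, -0.4747)–(1.68073, 0, -0.4747)  len=0.8762
  (v4,v8,v9) [-+-] → (1.30059, 0.789389, -0.4747)–(1.04793, 1.31409, -0.4747)  len=0.5824
  (v4,v9,v0) [--+] → (1.72429, 1.26841, -0.4747)–(2.33508, 0, -0.4747)  len=1.4078
  (v0,v9,v5) [+-+] → (1.72429, 1.26841, -0.4747)–(1.45593, 1.82569, -0.4747)  len=0.6185
  (v8,v13,v9) [++-] → (0.193777, 1.509, -0.4747)–(1.04793, 1.31409, -0.4747)  len=0.8761
  (v9,v13,v14) [-+-] → (0.193777, 1.509, -0.4747)–(-0.373977, 1.63856, -0.4747)  len=0.5823
  (v9,v14,v5) [--+] → (0.0834306, 2.1389, -0.4747)–(1.45593, 1.82569, -0.4747)  len=1.4078
  (v5,v14,v10) [+-+] → (0.0834306, 2.1389, -0.4747)–(-0.51962, 2.27654, -0.4747)  len=0.6186
  (v13,v18,v14) [++-] → (-1.05898, 1.09234, -0.4747)–(-0.373977, 1.63856, -0.4747)  len=0.8761
  (v14,v18,v19) [-+-] → (-1.05898, 1.09234, -0.4747)–(-1.5143, 0.729242, -0.4747)  len=0.5824
  (v14,v19,v10) [--+] → (-1.6203, 1.39878, -0.4747)–(-0.51962, 2.27654, -0.4747)  len=1.4078
  (v10,v19,v15) [+-+] → (-1.6203, 1.39878, -0.4747)–(-2.10388, 1.01313, -0.4747)  len=0.6185
  (v18,v23,v19) [++-] → (-1.5143, -0.146914, -0.4747)–(-1.5143, 0.729242, -0.4747)  len=0.8762
  (v19,v23,v24) [-+-] → (-1.5143, -0.146914, -0.4747)–(-1.5143, -0.729242, -0.4747)  len=0.5823
  (v19,v24,v15) [--+] → (-2.10388, -0.394601, -0.4747)–(-2.10388, 1.01313, -0.4747)  len=1.4077
  (v15,v24,v20) [+-+] → (-2.10388, -0.394601, -0.4747)–(-2.10388, -1.01313, -0.4747)  len=0.6185
  (v23,v28,v24) [++-] → (-0.82929, -1.27546, -0.4747)–(-1.5143, -0.729242, -0.4747)  len=0.8761
  (v24,v28,v29) [-+-] → (-0.82929, -1.27546, -0.4747)–(-0.373977, -1.63856, -0.4747)  len=0.5824
  (v24,v29,v20) [--+] → (-1.0032, -1.89089, -0.4747)–(-2.10388, -1.01313, -0.4747)  len=1.4078
  (v20,v29,v25) [+-+] → (-1.0032, -1.89089, -0.4747)–(-0.51962, -2.27654, -0.4747)  len=0.6185
  (v28,v33,v29) [++-] → (0.480174, -1.44365, -0.4747)–(-0.373977, -1.63856, -0.4747)  len=0.8761
  (v29,v33,v34) [-+-] → (0.480174, -1.44365, -0.4747)–(1.04793, -1.31409, -0.4747)  len=0.5823
  (v29,v34,v25) [--+] → (0.852877, -1.96333, -0.4747)–(-0.51962, -2.27654, -0.4747)  len=1.4078
  (v25,v34,v30) [+-+] → (0.852877, -1.96333, -0.4747)–(1.45593, -1.82569, -0.4747)  len=0.6186
  (v33,v3,v34) [++-] → (1.42807, -0.524696, -0.4747)–(1.04793, -1.31409, -0.4747)  len=0.8762
  (v34,v3,v4) [-+-] → (1.42807, -0.524696, -0.4747)–(1.68073, 0, -0.4747)  len=0.5824
  (v34,v4,v30) [--+] → (2.06672, -0.557278, -0.4747)–(1.45593, -1.82569, -0.4747)  len=1.4078
  (v30,v4,v0) [+-+] → (2.06672, -0.557278, -0.4747)–(2.33508, 0, -0.4747)  len=0.6185

Chained into 2 loop(s):
  loop 1: 14 segments, perimeter = 10.2094
  loop 2: 14 segments, perimeter = 14.1843
Total perimeter = 24.394

loops=2 perimeter=24.394


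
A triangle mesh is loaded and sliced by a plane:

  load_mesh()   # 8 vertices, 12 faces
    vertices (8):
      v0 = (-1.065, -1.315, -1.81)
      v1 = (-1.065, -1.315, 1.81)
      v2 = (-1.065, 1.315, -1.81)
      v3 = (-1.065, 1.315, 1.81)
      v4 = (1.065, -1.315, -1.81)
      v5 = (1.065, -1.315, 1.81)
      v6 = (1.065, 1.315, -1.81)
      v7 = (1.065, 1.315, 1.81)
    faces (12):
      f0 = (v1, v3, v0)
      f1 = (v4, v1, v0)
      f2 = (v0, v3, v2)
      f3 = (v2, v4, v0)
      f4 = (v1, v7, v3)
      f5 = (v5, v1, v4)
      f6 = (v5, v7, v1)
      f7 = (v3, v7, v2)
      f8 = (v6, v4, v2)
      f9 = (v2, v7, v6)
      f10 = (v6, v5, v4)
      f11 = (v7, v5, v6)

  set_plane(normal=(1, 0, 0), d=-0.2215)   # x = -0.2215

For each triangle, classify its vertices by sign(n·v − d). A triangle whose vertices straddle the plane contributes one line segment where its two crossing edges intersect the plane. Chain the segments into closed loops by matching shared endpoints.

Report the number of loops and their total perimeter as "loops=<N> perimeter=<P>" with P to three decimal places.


loops=1 perimeter=12.500

Straddling triangles (8 of 12):
  (v4,v1,v0) [+--] → (-0.2215, -1.315, 0.376446)–(-0.2215, -1.315, -1.81)  len=2.1864
  (v2,v4,v0) [-+-] → (-0.2215, 0.273495, -1.81)–(-0.2215, -1.315, -1.81)  len=1.5885
  (v1,v7,v3) [-+-] → (-0.2215, -0.273495, 1.81)–(-0.2215, 1.315, 1.81)  len=1.5885
  (v5,v1,v4) [+-+] → (-0.2215, -1.315, 1.81)–(-0.2215, -1.315, 0.376446)  len=1.4336
  (v5,v7,v1) [++-] → (-0.2215, -0.273495, 1.81)–(-0.2215, -1.315, 1.81)  len=1.0415
  (v3,v7,v2) [-+-] → (-0.2215, 1.315, 1.81)–(-0.2215, 1.315, -0.376446)  len=2.1864
  (v6,v4,v2) [++-] → (-0.2215, 0.273495, -1.81)–(-0.2215, 1.315, -1.81)  len=1.0415
  (v2,v7,v6) [-++] → (-0.2215, 1.315, -0.376446)–(-0.2215, 1.315, -1.81)  len=1.4336

Chained into 1 loop(s):
  loop 1: 8 segments, perimeter = 12.5000
Total perimeter = 12.500


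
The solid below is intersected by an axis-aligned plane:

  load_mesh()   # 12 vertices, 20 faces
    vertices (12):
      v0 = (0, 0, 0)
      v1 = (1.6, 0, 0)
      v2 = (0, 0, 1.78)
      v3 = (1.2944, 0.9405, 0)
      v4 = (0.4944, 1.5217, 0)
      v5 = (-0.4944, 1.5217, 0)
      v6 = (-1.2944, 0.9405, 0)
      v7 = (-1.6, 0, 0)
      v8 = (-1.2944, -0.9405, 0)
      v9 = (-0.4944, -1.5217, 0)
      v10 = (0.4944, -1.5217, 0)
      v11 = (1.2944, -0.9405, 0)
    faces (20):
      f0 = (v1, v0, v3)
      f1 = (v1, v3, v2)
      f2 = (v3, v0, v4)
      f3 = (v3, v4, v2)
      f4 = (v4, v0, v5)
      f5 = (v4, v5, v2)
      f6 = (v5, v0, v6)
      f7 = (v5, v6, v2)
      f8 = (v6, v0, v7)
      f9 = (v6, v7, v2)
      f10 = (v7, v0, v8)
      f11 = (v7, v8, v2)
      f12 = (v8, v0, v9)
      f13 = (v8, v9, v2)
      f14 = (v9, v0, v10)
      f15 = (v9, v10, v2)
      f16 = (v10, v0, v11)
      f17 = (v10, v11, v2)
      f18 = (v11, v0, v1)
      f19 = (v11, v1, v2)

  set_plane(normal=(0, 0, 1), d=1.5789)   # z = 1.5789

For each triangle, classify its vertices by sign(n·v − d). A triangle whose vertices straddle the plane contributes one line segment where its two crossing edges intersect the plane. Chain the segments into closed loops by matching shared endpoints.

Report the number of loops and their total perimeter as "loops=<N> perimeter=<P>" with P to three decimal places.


Straddling triangles (10 of 20):
  (v1,v3,v2) [--+] → (0.146238, 0.106255, 1.5789)–(0.180764, 0, 1.5789)  len=0.1117
  (v3,v4,v2) [--+] → (0.0558561, 0.171918, 1.5789)–(0.146238, 0.106255, 1.5789)  len=0.1117
  (v4,v5,v2) [--+] → (-0.0558561, 0.171918, 1.5789)–(0.0558561, 0.171918, 1.5789)  len=0.1117
  (v5,v6,v2) [--+] → (-0.146238, 0.106255, 1.5789)–(-0.0558561, 0.171918, 1.5789)  len=0.1117
  (v6,v7,v2) [--+] → (-0.180764, 0, 1.5789)–(-0.146238, 0.106255, 1.5789)  len=0.1117
  (v7,v8,v2) [--+] → (-0.146238, -0.106255, 1.5789)–(-0.180764, 0, 1.5789)  len=0.1117
  (v8,v9,v2) [--+] → (-0.0558561, -0.171918, 1.5789)–(-0.146238, -0.106255, 1.5789)  len=0.1117
  (v9,v10,v2) [--+] → (0.0558561, -0.171918, 1.5789)–(-0.0558561, -0.171918, 1.5789)  len=0.1117
  (v10,v11,v2) [--+] → (0.146238, -0.106255, 1.5789)–(0.0558561, -0.171918, 1.5789)  len=0.1117
  (v11,v1,v2) [--+] → (0.180764, 0, 1.5789)–(0.146238, -0.106255, 1.5789)  len=0.1117

Chained into 1 loop(s):
  loop 1: 10 segments, perimeter = 1.1172
Total perimeter = 1.117

loops=1 perimeter=1.117


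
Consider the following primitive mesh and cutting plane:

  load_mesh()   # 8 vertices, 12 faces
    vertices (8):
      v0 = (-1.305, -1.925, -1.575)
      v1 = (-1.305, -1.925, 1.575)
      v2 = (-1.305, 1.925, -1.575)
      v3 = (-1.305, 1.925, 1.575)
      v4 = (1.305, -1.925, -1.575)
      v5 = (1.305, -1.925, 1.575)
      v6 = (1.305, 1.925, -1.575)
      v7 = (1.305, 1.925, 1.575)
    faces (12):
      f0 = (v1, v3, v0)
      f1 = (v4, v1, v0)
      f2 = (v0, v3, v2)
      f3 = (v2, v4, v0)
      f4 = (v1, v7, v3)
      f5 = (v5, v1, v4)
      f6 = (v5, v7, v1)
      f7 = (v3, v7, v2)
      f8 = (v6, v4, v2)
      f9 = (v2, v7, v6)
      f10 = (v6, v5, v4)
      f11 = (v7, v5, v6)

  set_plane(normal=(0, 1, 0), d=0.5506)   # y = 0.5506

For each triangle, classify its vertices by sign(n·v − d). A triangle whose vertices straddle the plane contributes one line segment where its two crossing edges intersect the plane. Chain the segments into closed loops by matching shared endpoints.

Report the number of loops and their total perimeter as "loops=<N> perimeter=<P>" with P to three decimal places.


loops=1 perimeter=11.520

Straddling triangles (8 of 12):
  (v1,v3,v0) [-+-] → (-1.305, 0.5506, 1.575)–(-1.305, 0.5506, 0.450491)  len=1.1245
  (v0,v3,v2) [-++] → (-1.305, 0.5506, 0.450491)–(-1.305, 0.5506, -1.575)  len=2.0255
  (v2,v4,v0) [+--] → (-0.373264, 0.5506, -1.575)–(-1.305, 0.5506, -1.575)  len=0.9317
  (v1,v7,v3) [-++] → (0.373264, 0.5506, 1.575)–(-1.305, 0.5506, 1.575)  len=1.6783
  (v5,v7,v1) [-+-] → (1.305, 0.5506, 1.575)–(0.373264, 0.5506, 1.575)  len=0.9317
  (v6,v4,v2) [+-+] → (1.305, 0.5506, -1.575)–(-0.373264, 0.5506, -1.575)  len=1.6783
  (v6,v5,v4) [+--] → (1.305, 0.5506, -0.450491)–(1.305, 0.5506, -1.575)  len=1.1245
  (v7,v5,v6) [+-+] → (1.305, 0.5506, 1.575)–(1.305, 0.5506, -0.450491)  len=2.0255

Chained into 1 loop(s):
  loop 1: 8 segments, perimeter = 11.5200
Total perimeter = 11.520


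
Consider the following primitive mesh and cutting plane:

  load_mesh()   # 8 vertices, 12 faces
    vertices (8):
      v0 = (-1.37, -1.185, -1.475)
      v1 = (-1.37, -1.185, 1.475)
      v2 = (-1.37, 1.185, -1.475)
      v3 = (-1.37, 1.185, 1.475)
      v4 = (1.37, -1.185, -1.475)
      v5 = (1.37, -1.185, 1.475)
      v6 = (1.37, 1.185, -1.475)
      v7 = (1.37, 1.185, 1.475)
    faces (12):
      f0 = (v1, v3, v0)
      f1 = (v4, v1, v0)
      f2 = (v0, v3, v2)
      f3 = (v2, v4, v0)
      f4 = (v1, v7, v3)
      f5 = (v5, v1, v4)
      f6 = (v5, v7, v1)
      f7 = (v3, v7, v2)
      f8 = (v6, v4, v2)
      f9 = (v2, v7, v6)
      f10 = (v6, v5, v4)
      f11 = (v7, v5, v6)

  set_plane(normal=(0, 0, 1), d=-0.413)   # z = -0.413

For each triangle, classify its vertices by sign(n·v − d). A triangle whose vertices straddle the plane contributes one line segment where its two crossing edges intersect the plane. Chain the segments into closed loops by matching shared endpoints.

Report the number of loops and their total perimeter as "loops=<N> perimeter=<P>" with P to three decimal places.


Straddling triangles (8 of 12):
  (v1,v3,v0) [++-] → (-1.37, -0.3318, -0.413)–(-1.37, -1.185, -0.413)  len=0.8532
  (v4,v1,v0) [-+-] → (0.3836, -1.185, -0.413)–(-1.37, -1.185, -0.413)  len=1.7536
  (v0,v3,v2) [-+-] → (-1.37, -0.3318, -0.413)–(-1.37, 1.185, -0.413)  len=1.5168
  (v5,v1,v4) [++-] → (0.3836, -1.185, -0.413)–(1.37, -1.185, -0.413)  len=0.9864
  (v3,v7,v2) [++-] → (-0.3836, 1.185, -0.413)–(-1.37, 1.185, -0.413)  len=0.9864
  (v2,v7,v6) [-+-] → (-0.3836, 1.185, -0.413)–(1.37, 1.185, -0.413)  len=1.7536
  (v6,v5,v4) [-+-] → (1.37, 0.3318, -0.413)–(1.37, -1.185, -0.413)  len=1.5168
  (v7,v5,v6) [++-] → (1.37, 0.3318, -0.413)–(1.37, 1.185, -0.413)  len=0.8532

Chained into 1 loop(s):
  loop 1: 8 segments, perimeter = 10.2200
Total perimeter = 10.220

loops=1 perimeter=10.220


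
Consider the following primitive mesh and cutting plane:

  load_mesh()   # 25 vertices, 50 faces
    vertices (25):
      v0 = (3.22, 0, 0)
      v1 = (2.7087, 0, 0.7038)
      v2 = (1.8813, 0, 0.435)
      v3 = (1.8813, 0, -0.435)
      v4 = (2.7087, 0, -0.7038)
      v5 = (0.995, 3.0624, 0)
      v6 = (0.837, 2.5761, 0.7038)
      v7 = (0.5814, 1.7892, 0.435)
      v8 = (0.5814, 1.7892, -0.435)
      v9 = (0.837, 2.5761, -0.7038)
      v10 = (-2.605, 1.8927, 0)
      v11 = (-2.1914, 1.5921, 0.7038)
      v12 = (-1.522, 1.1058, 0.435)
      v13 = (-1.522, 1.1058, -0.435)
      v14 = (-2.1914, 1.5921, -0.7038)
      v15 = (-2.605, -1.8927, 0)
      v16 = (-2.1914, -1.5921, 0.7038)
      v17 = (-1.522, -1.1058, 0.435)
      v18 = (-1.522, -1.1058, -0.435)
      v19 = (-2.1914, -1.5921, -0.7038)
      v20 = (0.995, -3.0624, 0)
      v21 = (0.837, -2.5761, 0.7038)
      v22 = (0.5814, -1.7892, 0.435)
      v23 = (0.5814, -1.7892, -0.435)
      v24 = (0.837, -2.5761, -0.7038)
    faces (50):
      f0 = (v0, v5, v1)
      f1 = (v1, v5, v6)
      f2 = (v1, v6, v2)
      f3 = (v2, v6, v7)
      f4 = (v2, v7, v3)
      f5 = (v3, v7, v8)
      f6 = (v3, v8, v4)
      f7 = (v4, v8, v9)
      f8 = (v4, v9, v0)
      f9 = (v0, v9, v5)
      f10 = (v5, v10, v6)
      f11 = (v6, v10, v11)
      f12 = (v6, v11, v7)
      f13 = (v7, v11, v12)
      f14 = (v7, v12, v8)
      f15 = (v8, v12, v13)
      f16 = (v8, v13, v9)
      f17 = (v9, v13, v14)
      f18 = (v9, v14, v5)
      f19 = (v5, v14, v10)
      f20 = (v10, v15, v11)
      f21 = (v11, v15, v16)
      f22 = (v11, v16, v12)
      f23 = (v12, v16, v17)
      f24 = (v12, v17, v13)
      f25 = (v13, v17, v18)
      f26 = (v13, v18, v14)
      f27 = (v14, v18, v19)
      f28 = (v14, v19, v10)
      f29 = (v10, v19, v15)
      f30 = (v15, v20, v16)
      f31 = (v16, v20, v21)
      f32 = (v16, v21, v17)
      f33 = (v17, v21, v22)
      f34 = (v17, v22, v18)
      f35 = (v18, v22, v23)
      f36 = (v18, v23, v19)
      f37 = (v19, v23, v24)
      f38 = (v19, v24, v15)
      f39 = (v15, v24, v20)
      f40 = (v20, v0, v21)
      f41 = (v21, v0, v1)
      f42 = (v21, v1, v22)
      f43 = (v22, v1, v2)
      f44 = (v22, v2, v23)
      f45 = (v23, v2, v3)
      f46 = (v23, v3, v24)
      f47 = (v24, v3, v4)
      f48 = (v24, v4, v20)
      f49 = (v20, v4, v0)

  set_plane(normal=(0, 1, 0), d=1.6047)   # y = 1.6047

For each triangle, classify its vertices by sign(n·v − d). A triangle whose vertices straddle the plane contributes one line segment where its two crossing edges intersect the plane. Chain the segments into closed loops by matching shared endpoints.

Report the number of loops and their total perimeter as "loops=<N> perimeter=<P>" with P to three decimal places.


loops=2 perimeter=11.276

Straddling triangles (22 of 50):
  (v0,v5,v1) [-+-] → (2.0541, 1.6047, 0)–(1.81072, 1.6047, 0.335008)  len=0.4141
  (v1,v5,v6) [-++] → (1.81072, 1.6047, 0.335008)–(1.54278, 1.6047, 0.7038)  len=0.4558
  (v1,v6,v2) [-+-] → (1.54278, 1.6047, 0.7038)–(1.23079, 1.6047, 0.60244)  len=0.3280
  (v2,v6,v7) [-++] → (1.23079, 1.6047, 0.60244)–(0.715444, 1.6047, 0.435)  len=0.5419
  (v2,v7,v3) [-+-] → (0.715444, 1.6047, 0.435)–(0.715444, 1.6047, 0.345287)  len=0.0897
  (v3,v7,v8) [-++] → (0.715444, 1.6047, 0.345287)–(0.715444, 1.6047, -0.435)  len=0.7803
  (v3,v8,v4) [-+-] → (0.715444, 1.6047, -0.435)–(0.800764, 1.6047, -0.462718)  len=0.0897
  (v4,v8,v9) [-++] → (0.800764, 1.6047, -0.462718)–(1.54278, 1.6047, -0.7038)  len=0.7802
  (v4,v9,v0) [-+-] → (1.54278, 1.6047, -0.7038)–(1.73559, 1.6047, -0.43841)  len=0.3280
  (v0,v9,v5) [-++] → (1.73559, 1.6047, -0.43841)–(2.0541, 1.6047, 0)  len=0.5419
  (v6,v10,v11) [++-] → (-2.20874, 1.6047, 0.674299)–(-2.15262, 1.6047, 0.7038)  len=0.0634
  (v6,v11,v7) [+-+] → (-2.15262, 1.6047, 0.7038)–(-2.01414, 1.6047, 0.686616)  len=0.1395
  (v7,v11,v12) [+--] → (-2.01414, 1.6047, 0.686616)–(0.0135374, 1.6047, 0.435)  len=2.0432
  (v7,v12,v8) [+-+] → (0.0135374, 1.6047, 0.435)–(0.0135374, 1.6047, -0.200123)  len=0.6351
  (v8,v12,v13) [+--] → (0.0135374, 1.6047, -0.200123)–(0.0135374, 1.6047, -0.435)  len=0.2349
  (v8,v13,v9) [+-+] → (0.0135374, 1.6047, -0.435)–(-0.721548, 1.6047, -0.526209)  len=0.7407
  (v9,v13,v14) [+--] → (-0.721548, 1.6047, -0.526209)–(-2.15262, 1.6047, -0.7038)  len=1.4421
  (v9,v14,v5) [+-+] → (-2.15262, 1.6047, -0.7038)–(-2.16409, 1.6047, -0.697769)  len=0.0130
  (v5,v14,v10) [+-+] → (-2.16409, 1.6047, -0.697769)–(-2.20874, 1.6047, -0.674299)  len=0.0504
  (v10,v15,v11) [+--] → (-2.605, 1.6047, 0)–(-2.20874, 1.6047, 0.674299)  len=0.7821
  (v14,v19,v10) [--+] → (-2.57082, 1.6047, -0.0581653)–(-2.20874, 1.6047, -0.674299)  len=0.7146
  (v10,v19,v15) [+--] → (-2.57082, 1.6047, -0.0581653)–(-2.605, 1.6047, 0)  len=0.0675

Chained into 2 loop(s):
  loop 1: 10 segments, perimeter = 4.3497
  loop 2: 12 segments, perimeter = 6.9266
Total perimeter = 11.276
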